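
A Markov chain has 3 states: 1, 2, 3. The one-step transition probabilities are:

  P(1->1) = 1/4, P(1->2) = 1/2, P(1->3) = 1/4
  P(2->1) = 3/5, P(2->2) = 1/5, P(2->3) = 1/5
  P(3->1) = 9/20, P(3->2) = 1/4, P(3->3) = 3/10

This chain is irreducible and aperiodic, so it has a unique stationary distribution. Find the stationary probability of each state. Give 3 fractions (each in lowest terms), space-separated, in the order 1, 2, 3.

The stationary distribution satisfies pi = pi * P, i.e.:
  pi_1 = 1/4*pi_1 + 3/5*pi_2 + 9/20*pi_3
  pi_2 = 1/2*pi_1 + 1/5*pi_2 + 1/4*pi_3
  pi_3 = 1/4*pi_1 + 1/5*pi_2 + 3/10*pi_3
with normalization: pi_1 + pi_2 + pi_3 = 1.

Using the first 2 balance equations plus normalization, the linear system A*pi = b is:
  [-3/4, 3/5, 9/20] . pi = 0
  [1/2, -4/5, 1/4] . pi = 0
  [1, 1, 1] . pi = 1

Solving yields:
  pi_1 = 68/163
  pi_2 = 55/163
  pi_3 = 40/163

Verification (pi * P):
  68/163*1/4 + 55/163*3/5 + 40/163*9/20 = 68/163 = pi_1  (ok)
  68/163*1/2 + 55/163*1/5 + 40/163*1/4 = 55/163 = pi_2  (ok)
  68/163*1/4 + 55/163*1/5 + 40/163*3/10 = 40/163 = pi_3  (ok)

Answer: 68/163 55/163 40/163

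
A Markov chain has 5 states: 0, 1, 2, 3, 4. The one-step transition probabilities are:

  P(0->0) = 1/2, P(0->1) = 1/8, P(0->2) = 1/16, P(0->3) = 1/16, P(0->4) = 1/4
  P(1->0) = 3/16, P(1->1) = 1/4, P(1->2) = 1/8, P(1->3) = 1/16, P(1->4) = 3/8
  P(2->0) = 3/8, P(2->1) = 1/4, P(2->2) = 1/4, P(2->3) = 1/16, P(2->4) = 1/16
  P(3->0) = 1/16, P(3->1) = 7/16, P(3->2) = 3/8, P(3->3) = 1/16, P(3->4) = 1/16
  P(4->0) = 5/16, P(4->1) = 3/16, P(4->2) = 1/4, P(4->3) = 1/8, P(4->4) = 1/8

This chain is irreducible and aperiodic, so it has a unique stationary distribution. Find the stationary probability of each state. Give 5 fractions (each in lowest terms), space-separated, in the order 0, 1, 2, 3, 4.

The stationary distribution satisfies pi = pi * P, i.e.:
  pi_0 = 1/2*pi_0 + 3/16*pi_1 + 3/8*pi_2 + 1/16*pi_3 + 5/16*pi_4
  pi_1 = 1/8*pi_0 + 1/4*pi_1 + 1/4*pi_2 + 7/16*pi_3 + 3/16*pi_4
  pi_2 = 1/16*pi_0 + 1/8*pi_1 + 1/4*pi_2 + 3/8*pi_3 + 1/4*pi_4
  pi_3 = 1/16*pi_0 + 1/16*pi_1 + 1/16*pi_2 + 1/16*pi_3 + 1/8*pi_4
  pi_4 = 1/4*pi_0 + 3/8*pi_1 + 1/16*pi_2 + 1/16*pi_3 + 1/8*pi_4
with normalization: pi_0 + pi_1 + pi_2 + pi_3 + pi_4 = 1.

Using the first 4 balance equations plus normalization, the linear system A*pi = b is:
  [-1/2, 3/16, 3/8, 1/16, 5/16] . pi = 0
  [1/8, -3/4, 1/4, 7/16, 3/16] . pi = 0
  [1/16, 1/8, -3/4, 3/8, 1/4] . pi = 0
  [1/16, 1/16, 1/16, -15/16, 1/8] . pi = 0
  [1, 1, 1, 1, 1] . pi = 1

Solving yields:
  pi_0 = 1678/4901
  pi_1 = 1022/4901
  pi_2 = 829/4901
  pi_3 = 369/4901
  pi_4 = 1003/4901

Verification (pi * P):
  1678/4901*1/2 + 1022/4901*3/16 + 829/4901*3/8 + 369/4901*1/16 + 1003/4901*5/16 = 1678/4901 = pi_0  (ok)
  1678/4901*1/8 + 1022/4901*1/4 + 829/4901*1/4 + 369/4901*7/16 + 1003/4901*3/16 = 1022/4901 = pi_1  (ok)
  1678/4901*1/16 + 1022/4901*1/8 + 829/4901*1/4 + 369/4901*3/8 + 1003/4901*1/4 = 829/4901 = pi_2  (ok)
  1678/4901*1/16 + 1022/4901*1/16 + 829/4901*1/16 + 369/4901*1/16 + 1003/4901*1/8 = 369/4901 = pi_3  (ok)
  1678/4901*1/4 + 1022/4901*3/8 + 829/4901*1/16 + 369/4901*1/16 + 1003/4901*1/8 = 1003/4901 = pi_4  (ok)

Answer: 1678/4901 1022/4901 829/4901 369/4901 1003/4901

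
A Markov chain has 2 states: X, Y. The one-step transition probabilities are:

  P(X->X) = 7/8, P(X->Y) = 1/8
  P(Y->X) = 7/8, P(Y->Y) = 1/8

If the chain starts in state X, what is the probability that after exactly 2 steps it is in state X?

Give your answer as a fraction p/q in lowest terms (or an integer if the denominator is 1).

Computing P^2 by repeated multiplication:
P^1 =
  X: [7/8, 1/8]
  Y: [7/8, 1/8]
P^2 =
  X: [7/8, 1/8]
  Y: [7/8, 1/8]

(P^2)[X -> X] = 7/8

Answer: 7/8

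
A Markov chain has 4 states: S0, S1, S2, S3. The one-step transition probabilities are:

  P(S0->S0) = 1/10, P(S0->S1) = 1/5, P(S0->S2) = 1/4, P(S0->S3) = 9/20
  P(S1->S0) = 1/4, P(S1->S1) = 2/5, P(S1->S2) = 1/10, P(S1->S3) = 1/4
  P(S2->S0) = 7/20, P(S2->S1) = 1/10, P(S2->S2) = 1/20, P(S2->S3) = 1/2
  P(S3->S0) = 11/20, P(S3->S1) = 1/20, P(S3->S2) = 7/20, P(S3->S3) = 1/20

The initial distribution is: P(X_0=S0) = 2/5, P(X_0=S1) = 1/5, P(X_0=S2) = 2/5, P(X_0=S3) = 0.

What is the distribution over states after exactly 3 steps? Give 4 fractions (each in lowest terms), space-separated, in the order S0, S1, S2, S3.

Propagating the distribution step by step (d_{t+1} = d_t * P):
d_0 = (S0=2/5, S1=1/5, S2=2/5, S3=0)
  d_1[S0] = 2/5*1/10 + 1/5*1/4 + 2/5*7/20 + 0*11/20 = 23/100
  d_1[S1] = 2/5*1/5 + 1/5*2/5 + 2/5*1/10 + 0*1/20 = 1/5
  d_1[S2] = 2/5*1/4 + 1/5*1/10 + 2/5*1/20 + 0*7/20 = 7/50
  d_1[S3] = 2/5*9/20 + 1/5*1/4 + 2/5*1/2 + 0*1/20 = 43/100
d_1 = (S0=23/100, S1=1/5, S2=7/50, S3=43/100)
  d_2[S0] = 23/100*1/10 + 1/5*1/4 + 7/50*7/20 + 43/100*11/20 = 717/2000
  d_2[S1] = 23/100*1/5 + 1/5*2/5 + 7/50*1/10 + 43/100*1/20 = 323/2000
  d_2[S2] = 23/100*1/4 + 1/5*1/10 + 7/50*1/20 + 43/100*7/20 = 47/200
  d_2[S3] = 23/100*9/20 + 1/5*1/4 + 7/50*1/2 + 43/100*1/20 = 49/200
d_2 = (S0=717/2000, S1=323/2000, S2=47/200, S3=49/200)
  d_3[S0] = 717/2000*1/10 + 323/2000*1/4 + 47/200*7/20 + 49/200*11/20 = 11729/40000
  d_3[S1] = 717/2000*1/5 + 323/2000*2/5 + 47/200*1/10 + 49/200*1/20 = 3441/20000
  d_3[S2] = 717/2000*1/4 + 323/2000*1/10 + 47/200*1/20 + 49/200*7/20 = 8131/40000
  d_3[S3] = 717/2000*9/20 + 323/2000*1/4 + 47/200*1/2 + 49/200*1/20 = 6629/20000
d_3 = (S0=11729/40000, S1=3441/20000, S2=8131/40000, S3=6629/20000)

Answer: 11729/40000 3441/20000 8131/40000 6629/20000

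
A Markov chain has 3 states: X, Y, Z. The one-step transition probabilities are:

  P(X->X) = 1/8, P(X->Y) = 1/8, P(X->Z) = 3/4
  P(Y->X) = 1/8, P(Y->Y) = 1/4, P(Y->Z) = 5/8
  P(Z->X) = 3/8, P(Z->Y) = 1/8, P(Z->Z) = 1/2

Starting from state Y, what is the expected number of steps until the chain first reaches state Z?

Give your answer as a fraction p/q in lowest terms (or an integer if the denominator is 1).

Let h_i = expected steps to first reach Z from state i.
Boundary: h_Z = 0.
First-step equations for the other states:
  h_X = 1 + 1/8*h_X + 1/8*h_Y + 3/4*h_Z
  h_Y = 1 + 1/8*h_X + 1/4*h_Y + 5/8*h_Z

Substituting h_Z = 0 and rearranging gives the linear system (I - Q) h = 1:
  [7/8, -1/8] . (h_X, h_Y) = 1
  [-1/8, 3/4] . (h_X, h_Y) = 1

Solving yields:
  h_X = 56/41
  h_Y = 64/41

Starting state is Y, so the expected hitting time is h_Y = 64/41.

Answer: 64/41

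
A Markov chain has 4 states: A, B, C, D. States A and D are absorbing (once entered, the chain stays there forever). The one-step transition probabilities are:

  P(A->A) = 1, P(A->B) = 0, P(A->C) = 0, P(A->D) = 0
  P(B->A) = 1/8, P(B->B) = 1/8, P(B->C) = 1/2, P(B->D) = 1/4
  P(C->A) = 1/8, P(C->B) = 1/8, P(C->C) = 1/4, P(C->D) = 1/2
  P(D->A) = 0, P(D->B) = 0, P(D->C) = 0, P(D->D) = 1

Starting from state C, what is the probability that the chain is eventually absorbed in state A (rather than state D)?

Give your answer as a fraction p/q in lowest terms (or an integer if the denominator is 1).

Let a_i = P(absorbed in A | start in state i).
Boundary conditions: a_A = 1, a_D = 0.
For each transient state i, a_i = sum_j P(i->j) * a_j:
  a_B = 1/8*a_A + 1/8*a_B + 1/2*a_C + 1/4*a_D
  a_C = 1/8*a_A + 1/8*a_B + 1/4*a_C + 1/2*a_D

Substituting a_A = 1 and a_D = 0, rearrange to (I - Q) a = r where r[i] = P(i -> A):
  [7/8, -1/2] . (a_B, a_C) = 1/8
  [-1/8, 3/4] . (a_B, a_C) = 1/8

Solving yields:
  a_B = 5/19
  a_C = 4/19

Starting state is C, so the absorption probability is a_C = 4/19.

Answer: 4/19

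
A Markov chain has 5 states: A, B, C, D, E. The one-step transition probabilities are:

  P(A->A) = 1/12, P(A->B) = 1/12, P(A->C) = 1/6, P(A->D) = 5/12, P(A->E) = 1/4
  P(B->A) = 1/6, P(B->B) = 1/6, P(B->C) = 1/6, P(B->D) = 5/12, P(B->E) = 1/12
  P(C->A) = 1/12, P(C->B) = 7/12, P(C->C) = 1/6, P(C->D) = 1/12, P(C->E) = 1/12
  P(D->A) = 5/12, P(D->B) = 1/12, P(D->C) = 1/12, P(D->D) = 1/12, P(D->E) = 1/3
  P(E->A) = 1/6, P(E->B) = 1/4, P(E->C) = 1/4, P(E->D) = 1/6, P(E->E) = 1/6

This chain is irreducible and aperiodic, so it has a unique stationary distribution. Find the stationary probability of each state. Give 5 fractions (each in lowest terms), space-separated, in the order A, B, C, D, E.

The stationary distribution satisfies pi = pi * P, i.e.:
  pi_A = 1/12*pi_A + 1/6*pi_B + 1/12*pi_C + 5/12*pi_D + 1/6*pi_E
  pi_B = 1/12*pi_A + 1/6*pi_B + 7/12*pi_C + 1/12*pi_D + 1/4*pi_E
  pi_C = 1/6*pi_A + 1/6*pi_B + 1/6*pi_C + 1/12*pi_D + 1/4*pi_E
  pi_D = 5/12*pi_A + 5/12*pi_B + 1/12*pi_C + 1/12*pi_D + 1/6*pi_E
  pi_E = 1/4*pi_A + 1/12*pi_B + 1/12*pi_C + 1/3*pi_D + 1/6*pi_E
with normalization: pi_A + pi_B + pi_C + pi_D + pi_E = 1.

Using the first 4 balance equations plus normalization, the linear system A*pi = b is:
  [-11/12, 1/6, 1/12, 5/12, 1/6] . pi = 0
  [1/12, -5/6, 7/12, 1/12, 1/4] . pi = 0
  [1/6, 1/6, -5/6, 1/12, 1/4] . pi = 0
  [5/12, 5/12, 1/12, -11/12, 1/6] . pi = 0
  [1, 1, 1, 1, 1] . pi = 1

Solving yields:
  pi_A = 5623/28722
  pi_B = 3080/14361
  pi_C = 4679/28722
  pi_D = 3389/14361
  pi_E = 2741/14361

Verification (pi * P):
  5623/28722*1/12 + 3080/14361*1/6 + 4679/28722*1/12 + 3389/14361*5/12 + 2741/14361*1/6 = 5623/28722 = pi_A  (ok)
  5623/28722*1/12 + 3080/14361*1/6 + 4679/28722*7/12 + 3389/14361*1/12 + 2741/14361*1/4 = 3080/14361 = pi_B  (ok)
  5623/28722*1/6 + 3080/14361*1/6 + 4679/28722*1/6 + 3389/14361*1/12 + 2741/14361*1/4 = 4679/28722 = pi_C  (ok)
  5623/28722*5/12 + 3080/14361*5/12 + 4679/28722*1/12 + 3389/14361*1/12 + 2741/14361*1/6 = 3389/14361 = pi_D  (ok)
  5623/28722*1/4 + 3080/14361*1/12 + 4679/28722*1/12 + 3389/14361*1/3 + 2741/14361*1/6 = 2741/14361 = pi_E  (ok)

Answer: 5623/28722 3080/14361 4679/28722 3389/14361 2741/14361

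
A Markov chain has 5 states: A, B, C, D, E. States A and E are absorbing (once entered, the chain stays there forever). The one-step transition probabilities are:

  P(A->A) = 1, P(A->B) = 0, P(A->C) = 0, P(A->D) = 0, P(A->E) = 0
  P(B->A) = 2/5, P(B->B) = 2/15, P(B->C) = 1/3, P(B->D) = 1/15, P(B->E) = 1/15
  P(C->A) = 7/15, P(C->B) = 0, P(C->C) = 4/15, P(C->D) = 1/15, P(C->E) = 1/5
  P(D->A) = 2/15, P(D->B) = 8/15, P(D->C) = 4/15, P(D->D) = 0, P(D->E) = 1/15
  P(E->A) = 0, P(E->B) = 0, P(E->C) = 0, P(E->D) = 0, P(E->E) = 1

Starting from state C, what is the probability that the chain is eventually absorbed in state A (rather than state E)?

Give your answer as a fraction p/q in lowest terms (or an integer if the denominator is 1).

Let a_i = P(absorbed in A | start in state i).
Boundary conditions: a_A = 1, a_E = 0.
For each transient state i, a_i = sum_j P(i->j) * a_j:
  a_B = 2/5*a_A + 2/15*a_B + 1/3*a_C + 1/15*a_D + 1/15*a_E
  a_C = 7/15*a_A + 0*a_B + 4/15*a_C + 1/15*a_D + 1/5*a_E
  a_D = 2/15*a_A + 8/15*a_B + 4/15*a_C + 0*a_D + 1/15*a_E

Substituting a_A = 1 and a_E = 0, rearrange to (I - Q) a = r where r[i] = P(i -> A):
  [13/15, -1/3, -1/15] . (a_B, a_C, a_D) = 2/5
  [0, 11/15, -1/15] . (a_B, a_C, a_D) = 7/15
  [-8/15, -4/15, 1] . (a_B, a_C, a_D) = 2/15

Solving yields:
  a_B = 517/655
  a_C = 461/655
  a_D = 486/655

Starting state is C, so the absorption probability is a_C = 461/655.

Answer: 461/655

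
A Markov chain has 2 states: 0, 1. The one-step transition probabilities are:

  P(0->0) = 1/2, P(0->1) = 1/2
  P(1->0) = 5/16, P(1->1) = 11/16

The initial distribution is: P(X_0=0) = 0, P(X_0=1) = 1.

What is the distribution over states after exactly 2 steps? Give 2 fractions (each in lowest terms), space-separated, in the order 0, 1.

Propagating the distribution step by step (d_{t+1} = d_t * P):
d_0 = (0=0, 1=1)
  d_1[0] = 0*1/2 + 1*5/16 = 5/16
  d_1[1] = 0*1/2 + 1*11/16 = 11/16
d_1 = (0=5/16, 1=11/16)
  d_2[0] = 5/16*1/2 + 11/16*5/16 = 95/256
  d_2[1] = 5/16*1/2 + 11/16*11/16 = 161/256
d_2 = (0=95/256, 1=161/256)

Answer: 95/256 161/256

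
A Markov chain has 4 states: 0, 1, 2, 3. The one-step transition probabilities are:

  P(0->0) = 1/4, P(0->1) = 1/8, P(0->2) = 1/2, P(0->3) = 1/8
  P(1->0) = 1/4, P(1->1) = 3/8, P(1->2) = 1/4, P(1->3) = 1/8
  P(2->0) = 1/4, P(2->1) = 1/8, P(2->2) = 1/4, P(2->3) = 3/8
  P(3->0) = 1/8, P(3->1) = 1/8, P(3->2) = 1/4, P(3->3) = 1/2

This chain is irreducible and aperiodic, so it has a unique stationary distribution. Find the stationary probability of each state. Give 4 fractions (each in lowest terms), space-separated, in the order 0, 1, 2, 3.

The stationary distribution satisfies pi = pi * P, i.e.:
  pi_0 = 1/4*pi_0 + 1/4*pi_1 + 1/4*pi_2 + 1/8*pi_3
  pi_1 = 1/8*pi_0 + 3/8*pi_1 + 1/8*pi_2 + 1/8*pi_3
  pi_2 = 1/2*pi_0 + 1/4*pi_1 + 1/4*pi_2 + 1/4*pi_3
  pi_3 = 1/8*pi_0 + 1/8*pi_1 + 3/8*pi_2 + 1/2*pi_3
with normalization: pi_0 + pi_1 + pi_2 + pi_3 = 1.

Using the first 3 balance equations plus normalization, the linear system A*pi = b is:
  [-3/4, 1/4, 1/4, 1/8] . pi = 0
  [1/8, -5/8, 1/8, 1/8] . pi = 0
  [1/2, 1/4, -3/4, 1/4] . pi = 0
  [1, 1, 1, 1] . pi = 1

Solving yields:
  pi_0 = 17/81
  pi_1 = 1/6
  pi_2 = 49/162
  pi_3 = 26/81

Verification (pi * P):
  17/81*1/4 + 1/6*1/4 + 49/162*1/4 + 26/81*1/8 = 17/81 = pi_0  (ok)
  17/81*1/8 + 1/6*3/8 + 49/162*1/8 + 26/81*1/8 = 1/6 = pi_1  (ok)
  17/81*1/2 + 1/6*1/4 + 49/162*1/4 + 26/81*1/4 = 49/162 = pi_2  (ok)
  17/81*1/8 + 1/6*1/8 + 49/162*3/8 + 26/81*1/2 = 26/81 = pi_3  (ok)

Answer: 17/81 1/6 49/162 26/81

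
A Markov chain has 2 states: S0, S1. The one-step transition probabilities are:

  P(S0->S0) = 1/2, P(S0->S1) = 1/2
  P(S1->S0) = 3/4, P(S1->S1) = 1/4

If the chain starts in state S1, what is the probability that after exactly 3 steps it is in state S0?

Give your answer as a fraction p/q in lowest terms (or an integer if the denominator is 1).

Computing P^3 by repeated multiplication:
P^1 =
  S0: [1/2, 1/2]
  S1: [3/4, 1/4]
P^2 =
  S0: [5/8, 3/8]
  S1: [9/16, 7/16]
P^3 =
  S0: [19/32, 13/32]
  S1: [39/64, 25/64]

(P^3)[S1 -> S0] = 39/64

Answer: 39/64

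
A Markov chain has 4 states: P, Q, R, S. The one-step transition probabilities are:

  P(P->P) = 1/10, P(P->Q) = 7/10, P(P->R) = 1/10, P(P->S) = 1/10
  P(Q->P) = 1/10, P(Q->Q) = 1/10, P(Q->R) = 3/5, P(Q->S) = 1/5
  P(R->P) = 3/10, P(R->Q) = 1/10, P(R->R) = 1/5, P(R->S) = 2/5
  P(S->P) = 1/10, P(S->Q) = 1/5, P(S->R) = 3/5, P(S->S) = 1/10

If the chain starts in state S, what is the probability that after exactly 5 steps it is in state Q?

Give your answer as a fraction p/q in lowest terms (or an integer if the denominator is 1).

Answer: 711/3125

Derivation:
Computing P^5 by repeated multiplication:
P^1 =
  P: [1/10, 7/10, 1/10, 1/10]
  Q: [1/10, 1/10, 3/5, 1/5]
  R: [3/10, 1/10, 1/5, 2/5]
  S: [1/10, 1/5, 3/5, 1/10]
P^2 =
  P: [3/25, 17/100, 51/100, 1/5]
  Q: [11/50, 9/50, 31/100, 29/100]
  R: [7/50, 8/25, 37/100, 17/100]
  S: [11/50, 17/100, 31/100, 3/10]
P^3 =
  P: [101/500, 24/125, 42/125, 27/100]
  Q: [81/500, 261/1000, 183/500, 211/1000]
  R: [87/500, 201/1000, 191/500, 243/1000]
  S: [81/500, 131/500, 183/500, 21/100]
P^4 =
  P: [209/1250, 1241/5000, 1823/5000, 11/50]
  Q: [433/2500, 2183/10000, 1863/5000, 2359/10000]
  R: [441/2500, 2287/10000, 1801/5000, 2347/10000]
  S: [433/2500, 1091/5000, 1863/5000, 59/250]
P^5 =
  P: [4323/25000, 2779/12500, 1158/3125, 1171/5000]
  Q: [4363/25000, 22751/100000, 9109/25000, 23361/100000]
  R: [4301/25000, 22931/100000, 9193/25000, 23093/100000]
  S: [4363/25000, 711/3125, 9109/25000, 146/625]

(P^5)[S -> Q] = 711/3125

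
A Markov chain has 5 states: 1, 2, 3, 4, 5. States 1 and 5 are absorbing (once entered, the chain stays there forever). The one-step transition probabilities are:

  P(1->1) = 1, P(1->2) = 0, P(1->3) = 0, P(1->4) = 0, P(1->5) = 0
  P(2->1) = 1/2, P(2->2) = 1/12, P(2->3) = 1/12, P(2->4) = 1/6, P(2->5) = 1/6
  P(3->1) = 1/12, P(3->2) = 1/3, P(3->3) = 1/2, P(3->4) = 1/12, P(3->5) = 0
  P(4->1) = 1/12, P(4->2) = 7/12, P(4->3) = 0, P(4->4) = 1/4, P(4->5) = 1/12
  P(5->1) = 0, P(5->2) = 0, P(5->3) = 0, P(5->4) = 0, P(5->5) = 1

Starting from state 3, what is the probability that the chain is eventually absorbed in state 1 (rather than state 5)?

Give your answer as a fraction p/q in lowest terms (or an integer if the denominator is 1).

Let a_i = P(absorbed in 1 | start in state i).
Boundary conditions: a_1 = 1, a_5 = 0.
For each transient state i, a_i = sum_j P(i->j) * a_j:
  a_2 = 1/2*a_1 + 1/12*a_2 + 1/12*a_3 + 1/6*a_4 + 1/6*a_5
  a_3 = 1/12*a_1 + 1/3*a_2 + 1/2*a_3 + 1/12*a_4 + 0*a_5
  a_4 = 1/12*a_1 + 7/12*a_2 + 0*a_3 + 1/4*a_4 + 1/12*a_5

Substituting a_1 = 1 and a_5 = 0, rearrange to (I - Q) a = r where r[i] = P(i -> 1):
  [11/12, -1/12, -1/6] . (a_2, a_3, a_4) = 1/2
  [-1/3, 1/2, -1/12] . (a_2, a_3, a_4) = 1/12
  [-7/12, 0, 3/4] . (a_2, a_3, a_4) = 1/12

Solving yields:
  a_2 = 346/467
  a_3 = 362/467
  a_4 = 321/467

Starting state is 3, so the absorption probability is a_3 = 362/467.

Answer: 362/467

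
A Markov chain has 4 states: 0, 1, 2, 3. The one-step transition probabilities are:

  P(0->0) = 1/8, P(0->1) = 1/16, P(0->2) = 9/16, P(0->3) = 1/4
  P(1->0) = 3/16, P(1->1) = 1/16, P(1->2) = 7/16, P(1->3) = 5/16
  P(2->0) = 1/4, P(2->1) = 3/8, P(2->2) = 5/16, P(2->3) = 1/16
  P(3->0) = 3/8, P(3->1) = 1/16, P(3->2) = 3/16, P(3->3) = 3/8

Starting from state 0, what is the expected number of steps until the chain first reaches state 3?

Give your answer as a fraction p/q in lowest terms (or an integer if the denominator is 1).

Let h_i = expected steps to first reach 3 from state i.
Boundary: h_3 = 0.
First-step equations for the other states:
  h_0 = 1 + 1/8*h_0 + 1/16*h_1 + 9/16*h_2 + 1/4*h_3
  h_1 = 1 + 3/16*h_0 + 1/16*h_1 + 7/16*h_2 + 5/16*h_3
  h_2 = 1 + 1/4*h_0 + 3/8*h_1 + 5/16*h_2 + 1/16*h_3

Substituting h_3 = 0 and rearranging gives the linear system (I - Q) h = 1:
  [7/8, -1/16, -9/16] . (h_0, h_1, h_2) = 1
  [-3/16, 15/16, -7/16] . (h_0, h_1, h_2) = 1
  [-1/4, -3/8, 11/16] . (h_0, h_1, h_2) = 1

Solving yields:
  h_0 = 5280/959
  h_1 = 4864/959
  h_2 = 5968/959

Starting state is 0, so the expected hitting time is h_0 = 5280/959.

Answer: 5280/959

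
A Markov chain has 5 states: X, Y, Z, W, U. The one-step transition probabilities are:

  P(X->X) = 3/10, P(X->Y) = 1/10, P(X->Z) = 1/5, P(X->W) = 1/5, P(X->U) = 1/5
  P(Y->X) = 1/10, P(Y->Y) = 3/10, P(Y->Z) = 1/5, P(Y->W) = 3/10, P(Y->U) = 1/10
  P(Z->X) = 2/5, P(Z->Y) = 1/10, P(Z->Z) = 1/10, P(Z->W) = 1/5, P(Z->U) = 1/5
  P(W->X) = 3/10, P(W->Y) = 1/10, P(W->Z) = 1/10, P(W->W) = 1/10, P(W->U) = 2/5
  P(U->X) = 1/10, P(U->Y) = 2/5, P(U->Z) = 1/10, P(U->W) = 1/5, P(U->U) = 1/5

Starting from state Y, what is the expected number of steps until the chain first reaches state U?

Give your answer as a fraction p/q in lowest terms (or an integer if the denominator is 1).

Answer: 970/199

Derivation:
Let h_i = expected steps to first reach U from state i.
Boundary: h_U = 0.
First-step equations for the other states:
  h_X = 1 + 3/10*h_X + 1/10*h_Y + 1/5*h_Z + 1/5*h_W + 1/5*h_U
  h_Y = 1 + 1/10*h_X + 3/10*h_Y + 1/5*h_Z + 3/10*h_W + 1/10*h_U
  h_Z = 1 + 2/5*h_X + 1/10*h_Y + 1/10*h_Z + 1/5*h_W + 1/5*h_U
  h_W = 1 + 3/10*h_X + 1/10*h_Y + 1/10*h_Z + 1/10*h_W + 2/5*h_U

Substituting h_U = 0 and rearranging gives the linear system (I - Q) h = 1:
  [7/10, -1/10, -1/5, -1/5] . (h_X, h_Y, h_Z, h_W) = 1
  [-1/10, 7/10, -1/5, -3/10] . (h_X, h_Y, h_Z, h_W) = 1
  [-2/5, -1/10, 9/10, -1/5] . (h_X, h_Y, h_Z, h_W) = 1
  [-3/10, -1/10, -1/10, 9/10] . (h_X, h_Y, h_Z, h_W) = 1

Solving yields:
  h_X = 880/199
  h_Y = 970/199
  h_Z = 880/199
  h_W = 720/199

Starting state is Y, so the expected hitting time is h_Y = 970/199.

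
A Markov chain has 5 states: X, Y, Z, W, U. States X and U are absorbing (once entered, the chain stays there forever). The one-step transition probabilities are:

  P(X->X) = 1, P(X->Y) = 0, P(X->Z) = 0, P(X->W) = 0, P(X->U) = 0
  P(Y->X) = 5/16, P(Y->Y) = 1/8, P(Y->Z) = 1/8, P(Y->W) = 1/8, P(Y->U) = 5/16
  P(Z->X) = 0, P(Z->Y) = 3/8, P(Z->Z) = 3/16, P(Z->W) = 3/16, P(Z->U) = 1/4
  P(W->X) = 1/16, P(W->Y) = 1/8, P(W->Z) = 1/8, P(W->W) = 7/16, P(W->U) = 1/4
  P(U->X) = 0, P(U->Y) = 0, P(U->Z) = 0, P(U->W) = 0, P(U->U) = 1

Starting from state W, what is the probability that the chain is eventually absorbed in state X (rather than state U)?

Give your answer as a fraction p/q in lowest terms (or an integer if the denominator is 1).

Let a_i = P(absorbed in X | start in state i).
Boundary conditions: a_X = 1, a_U = 0.
For each transient state i, a_i = sum_j P(i->j) * a_j:
  a_Y = 5/16*a_X + 1/8*a_Y + 1/8*a_Z + 1/8*a_W + 5/16*a_U
  a_Z = 0*a_X + 3/8*a_Y + 3/16*a_Z + 3/16*a_W + 1/4*a_U
  a_W = 1/16*a_X + 1/8*a_Y + 1/8*a_Z + 7/16*a_W + 1/4*a_U

Substituting a_X = 1 and a_U = 0, rearrange to (I - Q) a = r where r[i] = P(i -> X):
  [7/8, -1/8, -1/8] . (a_Y, a_Z, a_W) = 5/16
  [-3/8, 13/16, -3/16] . (a_Y, a_Z, a_W) = 0
  [-1/8, -1/8, 9/16] . (a_Y, a_Z, a_W) = 1/16

Solving yields:
  a_Y = 587/1358
  a_Z = 177/679
  a_W = 180/679

Starting state is W, so the absorption probability is a_W = 180/679.

Answer: 180/679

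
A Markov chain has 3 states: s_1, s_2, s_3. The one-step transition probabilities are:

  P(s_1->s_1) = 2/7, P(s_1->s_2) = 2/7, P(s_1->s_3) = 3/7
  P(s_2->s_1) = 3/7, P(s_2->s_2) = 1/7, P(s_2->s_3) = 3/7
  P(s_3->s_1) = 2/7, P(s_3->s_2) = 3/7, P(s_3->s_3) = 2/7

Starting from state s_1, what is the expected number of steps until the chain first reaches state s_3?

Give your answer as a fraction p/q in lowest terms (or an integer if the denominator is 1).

Answer: 7/3

Derivation:
Let h_i = expected steps to first reach s_3 from state i.
Boundary: h_s_3 = 0.
First-step equations for the other states:
  h_s_1 = 1 + 2/7*h_s_1 + 2/7*h_s_2 + 3/7*h_s_3
  h_s_2 = 1 + 3/7*h_s_1 + 1/7*h_s_2 + 3/7*h_s_3

Substituting h_s_3 = 0 and rearranging gives the linear system (I - Q) h = 1:
  [5/7, -2/7] . (h_s_1, h_s_2) = 1
  [-3/7, 6/7] . (h_s_1, h_s_2) = 1

Solving yields:
  h_s_1 = 7/3
  h_s_2 = 7/3

Starting state is s_1, so the expected hitting time is h_s_1 = 7/3.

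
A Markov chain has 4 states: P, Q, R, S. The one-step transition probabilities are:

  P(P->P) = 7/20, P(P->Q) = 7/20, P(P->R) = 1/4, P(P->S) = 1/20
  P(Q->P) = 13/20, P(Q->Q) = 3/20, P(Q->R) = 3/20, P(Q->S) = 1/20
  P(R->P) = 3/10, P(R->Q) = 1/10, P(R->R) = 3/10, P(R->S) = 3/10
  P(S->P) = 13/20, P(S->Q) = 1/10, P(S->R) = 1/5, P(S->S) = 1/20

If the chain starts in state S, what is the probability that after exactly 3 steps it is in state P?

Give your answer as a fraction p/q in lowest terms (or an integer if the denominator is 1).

Computing P^3 by repeated multiplication:
P^1 =
  P: [7/20, 7/20, 1/4, 1/20]
  Q: [13/20, 3/20, 3/20, 1/20]
  R: [3/10, 1/10, 3/10, 3/10]
  S: [13/20, 1/10, 1/5, 1/20]
P^2 =
  P: [183/400, 41/200, 9/40, 9/80]
  Q: [161/400, 27/100, 6/25, 7/80]
  R: [91/200, 9/50, 6/25, 1/8]
  S: [77/200, 107/400, 99/400, 1/10]
P^3 =
  P: [217/500, 1797/8000, 1881/8000, 17/160]
  Q: [1781/4000, 1713/8000, 369/1600, 11/100]
  R: [859/2000, 891/4000, 951/4000, 11/100]
  S: [3583/8000, 1677/8000, 369/1600, 179/1600]

(P^3)[S -> P] = 3583/8000

Answer: 3583/8000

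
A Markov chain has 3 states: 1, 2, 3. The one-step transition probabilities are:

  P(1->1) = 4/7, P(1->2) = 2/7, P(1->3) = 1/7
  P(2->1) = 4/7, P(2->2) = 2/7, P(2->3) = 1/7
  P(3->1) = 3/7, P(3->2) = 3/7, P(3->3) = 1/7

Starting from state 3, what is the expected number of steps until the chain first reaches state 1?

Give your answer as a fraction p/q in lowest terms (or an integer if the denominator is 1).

Answer: 56/27

Derivation:
Let h_i = expected steps to first reach 1 from state i.
Boundary: h_1 = 0.
First-step equations for the other states:
  h_2 = 1 + 4/7*h_1 + 2/7*h_2 + 1/7*h_3
  h_3 = 1 + 3/7*h_1 + 3/7*h_2 + 1/7*h_3

Substituting h_1 = 0 and rearranging gives the linear system (I - Q) h = 1:
  [5/7, -1/7] . (h_2, h_3) = 1
  [-3/7, 6/7] . (h_2, h_3) = 1

Solving yields:
  h_2 = 49/27
  h_3 = 56/27

Starting state is 3, so the expected hitting time is h_3 = 56/27.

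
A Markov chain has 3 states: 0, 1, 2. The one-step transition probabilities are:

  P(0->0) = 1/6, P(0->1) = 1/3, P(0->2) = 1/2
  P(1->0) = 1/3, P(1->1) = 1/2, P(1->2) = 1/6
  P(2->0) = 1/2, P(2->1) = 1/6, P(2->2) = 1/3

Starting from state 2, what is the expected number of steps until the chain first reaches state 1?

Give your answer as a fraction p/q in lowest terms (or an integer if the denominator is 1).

Answer: 48/11

Derivation:
Let h_i = expected steps to first reach 1 from state i.
Boundary: h_1 = 0.
First-step equations for the other states:
  h_0 = 1 + 1/6*h_0 + 1/3*h_1 + 1/2*h_2
  h_2 = 1 + 1/2*h_0 + 1/6*h_1 + 1/3*h_2

Substituting h_1 = 0 and rearranging gives the linear system (I - Q) h = 1:
  [5/6, -1/2] . (h_0, h_2) = 1
  [-1/2, 2/3] . (h_0, h_2) = 1

Solving yields:
  h_0 = 42/11
  h_2 = 48/11

Starting state is 2, so the expected hitting time is h_2 = 48/11.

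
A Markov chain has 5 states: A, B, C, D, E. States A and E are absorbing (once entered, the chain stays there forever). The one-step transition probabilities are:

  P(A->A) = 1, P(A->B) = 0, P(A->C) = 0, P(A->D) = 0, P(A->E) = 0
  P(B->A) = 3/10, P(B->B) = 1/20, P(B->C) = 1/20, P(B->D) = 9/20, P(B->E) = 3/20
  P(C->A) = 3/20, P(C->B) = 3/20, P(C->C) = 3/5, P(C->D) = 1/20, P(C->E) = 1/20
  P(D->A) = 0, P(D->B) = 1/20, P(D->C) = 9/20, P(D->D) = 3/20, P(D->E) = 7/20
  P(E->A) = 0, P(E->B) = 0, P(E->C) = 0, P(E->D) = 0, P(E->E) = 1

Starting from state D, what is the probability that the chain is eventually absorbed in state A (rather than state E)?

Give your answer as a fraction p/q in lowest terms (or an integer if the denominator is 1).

Let a_i = P(absorbed in A | start in state i).
Boundary conditions: a_A = 1, a_E = 0.
For each transient state i, a_i = sum_j P(i->j) * a_j:
  a_B = 3/10*a_A + 1/20*a_B + 1/20*a_C + 9/20*a_D + 3/20*a_E
  a_C = 3/20*a_A + 3/20*a_B + 3/5*a_C + 1/20*a_D + 1/20*a_E
  a_D = 0*a_A + 1/20*a_B + 9/20*a_C + 3/20*a_D + 7/20*a_E

Substituting a_A = 1 and a_E = 0, rearrange to (I - Q) a = r where r[i] = P(i -> A):
  [19/20, -1/20, -9/20] . (a_B, a_C, a_D) = 3/10
  [-3/20, 2/5, -1/20] . (a_B, a_C, a_D) = 3/20
  [-1/20, -9/20, 17/20] . (a_B, a_C, a_D) = 0

Solving yields:
  a_B = 16/31
  a_C = 19/31
  a_D = 11/31

Starting state is D, so the absorption probability is a_D = 11/31.

Answer: 11/31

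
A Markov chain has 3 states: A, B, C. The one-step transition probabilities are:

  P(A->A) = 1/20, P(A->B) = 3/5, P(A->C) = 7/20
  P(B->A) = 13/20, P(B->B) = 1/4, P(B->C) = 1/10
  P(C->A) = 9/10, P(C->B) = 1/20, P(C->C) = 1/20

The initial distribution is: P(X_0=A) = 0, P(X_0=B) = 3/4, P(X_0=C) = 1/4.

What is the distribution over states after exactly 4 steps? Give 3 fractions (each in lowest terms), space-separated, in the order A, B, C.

Answer: 220009/640000 134609/320000 150773/640000

Derivation:
Propagating the distribution step by step (d_{t+1} = d_t * P):
d_0 = (A=0, B=3/4, C=1/4)
  d_1[A] = 0*1/20 + 3/4*13/20 + 1/4*9/10 = 57/80
  d_1[B] = 0*3/5 + 3/4*1/4 + 1/4*1/20 = 1/5
  d_1[C] = 0*7/20 + 3/4*1/10 + 1/4*1/20 = 7/80
d_1 = (A=57/80, B=1/5, C=7/80)
  d_2[A] = 57/80*1/20 + 1/5*13/20 + 7/80*9/10 = 391/1600
  d_2[B] = 57/80*3/5 + 1/5*1/4 + 7/80*1/20 = 771/1600
  d_2[C] = 57/80*7/20 + 1/5*1/10 + 7/80*1/20 = 219/800
d_2 = (A=391/1600, B=771/1600, C=219/800)
  d_3[A] = 391/1600*1/20 + 771/1600*13/20 + 219/800*9/10 = 9149/16000
  d_3[B] = 391/1600*3/5 + 771/1600*1/4 + 219/800*1/20 = 1797/6400
  d_3[C] = 391/1600*7/20 + 771/1600*1/10 + 219/800*1/20 = 4717/32000
d_3 = (A=9149/16000, B=1797/6400, C=4717/32000)
  d_4[A] = 9149/16000*1/20 + 1797/6400*13/20 + 4717/32000*9/10 = 220009/640000
  d_4[B] = 9149/16000*3/5 + 1797/6400*1/4 + 4717/32000*1/20 = 134609/320000
  d_4[C] = 9149/16000*7/20 + 1797/6400*1/10 + 4717/32000*1/20 = 150773/640000
d_4 = (A=220009/640000, B=134609/320000, C=150773/640000)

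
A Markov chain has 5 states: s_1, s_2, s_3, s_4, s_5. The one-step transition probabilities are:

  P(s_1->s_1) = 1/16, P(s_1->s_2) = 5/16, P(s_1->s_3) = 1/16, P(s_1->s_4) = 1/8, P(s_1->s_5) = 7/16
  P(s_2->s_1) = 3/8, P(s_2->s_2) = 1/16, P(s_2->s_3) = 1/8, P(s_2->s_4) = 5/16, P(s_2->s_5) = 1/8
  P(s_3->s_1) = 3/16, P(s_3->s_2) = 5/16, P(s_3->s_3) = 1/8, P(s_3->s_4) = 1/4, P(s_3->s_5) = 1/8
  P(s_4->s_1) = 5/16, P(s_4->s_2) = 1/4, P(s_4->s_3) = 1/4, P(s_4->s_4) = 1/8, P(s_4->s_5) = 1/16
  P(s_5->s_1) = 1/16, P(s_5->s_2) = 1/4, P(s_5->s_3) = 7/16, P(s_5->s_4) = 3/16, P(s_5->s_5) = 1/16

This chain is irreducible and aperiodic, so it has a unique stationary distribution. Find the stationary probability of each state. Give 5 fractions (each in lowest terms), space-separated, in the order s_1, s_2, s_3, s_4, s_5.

The stationary distribution satisfies pi = pi * P, i.e.:
  pi_s_1 = 1/16*pi_s_1 + 3/8*pi_s_2 + 3/16*pi_s_3 + 5/16*pi_s_4 + 1/16*pi_s_5
  pi_s_2 = 5/16*pi_s_1 + 1/16*pi_s_2 + 5/16*pi_s_3 + 1/4*pi_s_4 + 1/4*pi_s_5
  pi_s_3 = 1/16*pi_s_1 + 1/8*pi_s_2 + 1/8*pi_s_3 + 1/4*pi_s_4 + 7/16*pi_s_5
  pi_s_4 = 1/8*pi_s_1 + 5/16*pi_s_2 + 1/4*pi_s_3 + 1/8*pi_s_4 + 3/16*pi_s_5
  pi_s_5 = 7/16*pi_s_1 + 1/8*pi_s_2 + 1/8*pi_s_3 + 1/16*pi_s_4 + 1/16*pi_s_5
with normalization: pi_s_1 + pi_s_2 + pi_s_3 + pi_s_4 + pi_s_5 = 1.

Using the first 4 balance equations plus normalization, the linear system A*pi = b is:
  [-15/16, 3/8, 3/16, 5/16, 1/16] . pi = 0
  [5/16, -15/16, 5/16, 1/4, 1/4] . pi = 0
  [1/16, 1/8, -7/8, 1/4, 7/16] . pi = 0
  [1/8, 5/16, 1/4, -7/8, 3/16] . pi = 0
  [1, 1, 1, 1, 1] . pi = 1

Solving yields:
  pi_s_1 = 24161/115507
  pi_s_2 = 26741/115507
  pi_s_3 = 21890/115507
  pi_s_4 = 23396/115507
  pi_s_5 = 19319/115507

Verification (pi * P):
  24161/115507*1/16 + 26741/115507*3/8 + 21890/115507*3/16 + 23396/115507*5/16 + 19319/115507*1/16 = 24161/115507 = pi_s_1  (ok)
  24161/115507*5/16 + 26741/115507*1/16 + 21890/115507*5/16 + 23396/115507*1/4 + 19319/115507*1/4 = 26741/115507 = pi_s_2  (ok)
  24161/115507*1/16 + 26741/115507*1/8 + 21890/115507*1/8 + 23396/115507*1/4 + 19319/115507*7/16 = 21890/115507 = pi_s_3  (ok)
  24161/115507*1/8 + 26741/115507*5/16 + 21890/115507*1/4 + 23396/115507*1/8 + 19319/115507*3/16 = 23396/115507 = pi_s_4  (ok)
  24161/115507*7/16 + 26741/115507*1/8 + 21890/115507*1/8 + 23396/115507*1/16 + 19319/115507*1/16 = 19319/115507 = pi_s_5  (ok)

Answer: 24161/115507 26741/115507 21890/115507 23396/115507 19319/115507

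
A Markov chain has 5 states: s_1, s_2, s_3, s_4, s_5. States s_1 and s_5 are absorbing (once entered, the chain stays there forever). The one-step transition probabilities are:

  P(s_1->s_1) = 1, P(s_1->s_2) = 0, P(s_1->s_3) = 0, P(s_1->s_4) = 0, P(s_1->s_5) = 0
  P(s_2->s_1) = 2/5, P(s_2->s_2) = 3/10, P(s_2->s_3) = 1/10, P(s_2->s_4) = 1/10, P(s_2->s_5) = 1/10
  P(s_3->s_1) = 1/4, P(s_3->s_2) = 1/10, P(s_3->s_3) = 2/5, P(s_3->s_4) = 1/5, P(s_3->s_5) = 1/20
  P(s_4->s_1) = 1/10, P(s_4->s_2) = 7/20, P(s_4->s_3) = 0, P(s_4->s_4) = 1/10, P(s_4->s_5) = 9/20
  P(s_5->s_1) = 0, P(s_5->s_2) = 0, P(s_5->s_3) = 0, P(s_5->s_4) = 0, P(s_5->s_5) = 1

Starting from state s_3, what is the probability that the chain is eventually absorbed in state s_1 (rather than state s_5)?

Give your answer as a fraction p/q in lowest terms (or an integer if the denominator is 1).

Let a_i = P(absorbed in s_1 | start in state i).
Boundary conditions: a_s_1 = 1, a_s_5 = 0.
For each transient state i, a_i = sum_j P(i->j) * a_j:
  a_s_2 = 2/5*a_s_1 + 3/10*a_s_2 + 1/10*a_s_3 + 1/10*a_s_4 + 1/10*a_s_5
  a_s_3 = 1/4*a_s_1 + 1/10*a_s_2 + 2/5*a_s_3 + 1/5*a_s_4 + 1/20*a_s_5
  a_s_4 = 1/10*a_s_1 + 7/20*a_s_2 + 0*a_s_3 + 1/10*a_s_4 + 9/20*a_s_5

Substituting a_s_1 = 1 and a_s_5 = 0, rearrange to (I - Q) a = r where r[i] = P(i -> s_1):
  [7/10, -1/10, -1/10] . (a_s_2, a_s_3, a_s_4) = 2/5
  [-1/10, 3/5, -1/5] . (a_s_2, a_s_3, a_s_4) = 1/4
  [-7/20, 0, 9/10] . (a_s_2, a_s_3, a_s_4) = 1/10

Solving yields:
  a_s_2 = 493/682
  a_s_3 = 911/1364
  a_s_4 = 535/1364

Starting state is s_3, so the absorption probability is a_s_3 = 911/1364.

Answer: 911/1364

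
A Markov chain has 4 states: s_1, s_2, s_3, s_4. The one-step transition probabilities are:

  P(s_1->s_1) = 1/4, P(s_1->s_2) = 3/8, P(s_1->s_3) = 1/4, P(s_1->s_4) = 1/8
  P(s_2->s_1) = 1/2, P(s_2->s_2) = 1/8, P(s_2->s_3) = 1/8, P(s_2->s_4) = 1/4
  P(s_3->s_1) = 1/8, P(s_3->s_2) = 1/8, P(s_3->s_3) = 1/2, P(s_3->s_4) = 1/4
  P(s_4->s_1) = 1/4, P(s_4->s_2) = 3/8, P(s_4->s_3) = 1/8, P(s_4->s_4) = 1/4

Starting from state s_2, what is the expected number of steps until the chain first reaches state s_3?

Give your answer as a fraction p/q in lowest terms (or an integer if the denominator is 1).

Let h_i = expected steps to first reach s_3 from state i.
Boundary: h_s_3 = 0.
First-step equations for the other states:
  h_s_1 = 1 + 1/4*h_s_1 + 3/8*h_s_2 + 1/4*h_s_3 + 1/8*h_s_4
  h_s_2 = 1 + 1/2*h_s_1 + 1/8*h_s_2 + 1/8*h_s_3 + 1/4*h_s_4
  h_s_4 = 1 + 1/4*h_s_1 + 3/8*h_s_2 + 1/8*h_s_3 + 1/4*h_s_4

Substituting h_s_3 = 0 and rearranging gives the linear system (I - Q) h = 1:
  [3/4, -3/8, -1/8] . (h_s_1, h_s_2, h_s_4) = 1
  [-1/2, 7/8, -1/4] . (h_s_1, h_s_2, h_s_4) = 1
  [-1/4, -3/8, 3/4] . (h_s_1, h_s_2, h_s_4) = 1

Solving yields:
  h_s_1 = 280/53
  h_s_2 = 312/53
  h_s_4 = 320/53

Starting state is s_2, so the expected hitting time is h_s_2 = 312/53.

Answer: 312/53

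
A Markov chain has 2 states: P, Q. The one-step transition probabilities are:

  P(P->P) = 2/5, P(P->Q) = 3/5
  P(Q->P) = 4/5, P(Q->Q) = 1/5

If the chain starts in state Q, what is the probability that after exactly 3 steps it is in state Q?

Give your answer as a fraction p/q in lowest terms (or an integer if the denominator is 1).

Answer: 49/125

Derivation:
Computing P^3 by repeated multiplication:
P^1 =
  P: [2/5, 3/5]
  Q: [4/5, 1/5]
P^2 =
  P: [16/25, 9/25]
  Q: [12/25, 13/25]
P^3 =
  P: [68/125, 57/125]
  Q: [76/125, 49/125]

(P^3)[Q -> Q] = 49/125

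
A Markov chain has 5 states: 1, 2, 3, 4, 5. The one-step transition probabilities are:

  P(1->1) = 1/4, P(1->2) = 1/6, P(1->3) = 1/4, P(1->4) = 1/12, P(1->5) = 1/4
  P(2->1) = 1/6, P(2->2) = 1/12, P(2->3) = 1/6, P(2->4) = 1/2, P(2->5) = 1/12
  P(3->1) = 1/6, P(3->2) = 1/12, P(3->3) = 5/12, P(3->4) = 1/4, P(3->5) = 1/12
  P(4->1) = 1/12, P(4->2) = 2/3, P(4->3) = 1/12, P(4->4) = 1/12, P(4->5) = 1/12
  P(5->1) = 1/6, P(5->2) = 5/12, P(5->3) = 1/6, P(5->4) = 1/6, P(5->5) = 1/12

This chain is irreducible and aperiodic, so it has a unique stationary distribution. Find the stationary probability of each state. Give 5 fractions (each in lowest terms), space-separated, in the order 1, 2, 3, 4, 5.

The stationary distribution satisfies pi = pi * P, i.e.:
  pi_1 = 1/4*pi_1 + 1/6*pi_2 + 1/6*pi_3 + 1/12*pi_4 + 1/6*pi_5
  pi_2 = 1/6*pi_1 + 1/12*pi_2 + 1/12*pi_3 + 2/3*pi_4 + 5/12*pi_5
  pi_3 = 1/4*pi_1 + 1/6*pi_2 + 5/12*pi_3 + 1/12*pi_4 + 1/6*pi_5
  pi_4 = 1/12*pi_1 + 1/2*pi_2 + 1/4*pi_3 + 1/12*pi_4 + 1/6*pi_5
  pi_5 = 1/4*pi_1 + 1/12*pi_2 + 1/12*pi_3 + 1/12*pi_4 + 1/12*pi_5
with normalization: pi_1 + pi_2 + pi_3 + pi_4 + pi_5 = 1.

Using the first 4 balance equations plus normalization, the linear system A*pi = b is:
  [-3/4, 1/6, 1/6, 1/12, 1/6] . pi = 0
  [1/6, -11/12, 1/12, 2/3, 5/12] . pi = 0
  [1/4, 1/6, -7/12, 1/12, 1/6] . pi = 0
  [1/12, 1/2, 1/4, -11/12, 1/6] . pi = 0
  [1, 1, 1, 1, 1] . pi = 1

Solving yields:
  pi_1 = 85/532
  pi_2 = 877/3192
  pi_3 = 85/399
  pi_4 = 129/532
  pi_5 = 117/1064

Verification (pi * P):
  85/532*1/4 + 877/3192*1/6 + 85/399*1/6 + 129/532*1/12 + 117/1064*1/6 = 85/532 = pi_1  (ok)
  85/532*1/6 + 877/3192*1/12 + 85/399*1/12 + 129/532*2/3 + 117/1064*5/12 = 877/3192 = pi_2  (ok)
  85/532*1/4 + 877/3192*1/6 + 85/399*5/12 + 129/532*1/12 + 117/1064*1/6 = 85/399 = pi_3  (ok)
  85/532*1/12 + 877/3192*1/2 + 85/399*1/4 + 129/532*1/12 + 117/1064*1/6 = 129/532 = pi_4  (ok)
  85/532*1/4 + 877/3192*1/12 + 85/399*1/12 + 129/532*1/12 + 117/1064*1/12 = 117/1064 = pi_5  (ok)

Answer: 85/532 877/3192 85/399 129/532 117/1064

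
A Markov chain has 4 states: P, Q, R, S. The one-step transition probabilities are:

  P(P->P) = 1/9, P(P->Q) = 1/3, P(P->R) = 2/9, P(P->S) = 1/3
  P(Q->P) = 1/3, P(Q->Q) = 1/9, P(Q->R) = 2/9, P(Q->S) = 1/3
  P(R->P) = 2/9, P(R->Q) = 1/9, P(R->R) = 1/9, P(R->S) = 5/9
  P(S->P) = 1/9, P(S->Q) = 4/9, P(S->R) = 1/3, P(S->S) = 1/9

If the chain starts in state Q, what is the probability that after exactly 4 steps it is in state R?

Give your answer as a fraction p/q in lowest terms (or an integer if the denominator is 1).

Answer: 169/729

Derivation:
Computing P^4 by repeated multiplication:
P^1 =
  P: [1/9, 1/3, 2/9, 1/3]
  Q: [1/3, 1/9, 2/9, 1/3]
  R: [2/9, 1/9, 1/9, 5/9]
  S: [1/9, 4/9, 1/3, 1/9]
P^2 =
  P: [17/81, 20/81, 19/81, 25/81]
  Q: [13/81, 8/27, 19/81, 25/81]
  R: [4/27, 28/81, 22/81, 19/81]
  S: [20/81, 14/81, 16/81, 31/81]
P^3 =
  P: [140/729, 190/729, 56/243, 77/243]
  Q: [148/729, 182/729, 56/243, 77/243]
  R: [53/243, 2/9, 53/243, 83/243]
  S: [125/729, 214/729, 59/243, 71/243]
P^4 =
  P: [1277/6561, 1702/6561, 169/729, 229/729]
  Q: [1261/6561, 1718/6561, 169/729, 229/729]
  R: [404/2187, 598/2187, 172/729, 223/729]
  S: [1334/6561, 1618/6561, 166/729, 235/729]

(P^4)[Q -> R] = 169/729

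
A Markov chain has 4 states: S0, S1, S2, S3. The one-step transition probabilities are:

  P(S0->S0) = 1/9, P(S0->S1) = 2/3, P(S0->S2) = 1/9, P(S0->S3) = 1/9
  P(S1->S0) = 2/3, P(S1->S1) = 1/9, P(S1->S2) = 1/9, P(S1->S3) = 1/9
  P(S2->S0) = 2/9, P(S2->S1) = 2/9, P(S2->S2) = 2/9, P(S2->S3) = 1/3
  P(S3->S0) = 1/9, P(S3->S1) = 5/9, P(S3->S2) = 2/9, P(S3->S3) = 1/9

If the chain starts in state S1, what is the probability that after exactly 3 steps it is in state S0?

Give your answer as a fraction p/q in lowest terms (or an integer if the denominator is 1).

Computing P^3 by repeated multiplication:
P^1 =
  S0: [1/9, 2/3, 1/9, 1/9]
  S1: [2/3, 1/9, 1/9, 1/9]
  S2: [2/9, 2/9, 2/9, 1/3]
  S3: [1/9, 5/9, 2/9, 1/9]
P^2 =
  S0: [40/81, 19/81, 11/81, 11/81]
  S1: [5/27, 44/81, 11/81, 11/81]
  S2: [7/27, 11/27, 14/81, 13/81]
  S3: [4/9, 20/81, 4/27, 13/81]
P^3 =
  S0: [187/729, 112/243, 103/729, 103/729]
  S1: [104/243, 211/729, 103/729, 103/729]
  S2: [260/729, 28/81, 4/27, 109/729]
  S3: [193/729, 325/729, 106/729, 35/243]

(P^3)[S1 -> S0] = 104/243

Answer: 104/243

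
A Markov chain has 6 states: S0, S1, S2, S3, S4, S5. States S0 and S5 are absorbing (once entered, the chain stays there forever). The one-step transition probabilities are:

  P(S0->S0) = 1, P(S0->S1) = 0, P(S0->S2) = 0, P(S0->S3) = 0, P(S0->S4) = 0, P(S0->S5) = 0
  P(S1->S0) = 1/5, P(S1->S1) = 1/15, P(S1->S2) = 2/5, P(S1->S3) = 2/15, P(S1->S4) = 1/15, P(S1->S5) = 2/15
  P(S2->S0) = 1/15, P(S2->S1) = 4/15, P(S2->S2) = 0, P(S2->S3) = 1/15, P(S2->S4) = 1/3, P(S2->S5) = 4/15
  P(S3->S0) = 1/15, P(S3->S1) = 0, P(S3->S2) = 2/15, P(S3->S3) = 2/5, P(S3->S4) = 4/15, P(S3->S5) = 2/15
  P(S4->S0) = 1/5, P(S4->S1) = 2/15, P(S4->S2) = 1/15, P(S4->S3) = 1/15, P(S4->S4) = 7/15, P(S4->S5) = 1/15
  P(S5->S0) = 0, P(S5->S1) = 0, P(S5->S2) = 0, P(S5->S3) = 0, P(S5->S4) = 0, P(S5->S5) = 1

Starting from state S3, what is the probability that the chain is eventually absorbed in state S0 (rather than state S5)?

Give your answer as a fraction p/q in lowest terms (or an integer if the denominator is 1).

Answer: 1246/2565

Derivation:
Let a_i = P(absorbed in S0 | start in state i).
Boundary conditions: a_S0 = 1, a_S5 = 0.
For each transient state i, a_i = sum_j P(i->j) * a_j:
  a_S1 = 1/5*a_S0 + 1/15*a_S1 + 2/5*a_S2 + 2/15*a_S3 + 1/15*a_S4 + 2/15*a_S5
  a_S2 = 1/15*a_S0 + 4/15*a_S1 + 0*a_S2 + 1/15*a_S3 + 1/3*a_S4 + 4/15*a_S5
  a_S3 = 1/15*a_S0 + 0*a_S1 + 2/15*a_S2 + 2/5*a_S3 + 4/15*a_S4 + 2/15*a_S5
  a_S4 = 1/5*a_S0 + 2/15*a_S1 + 1/15*a_S2 + 1/15*a_S3 + 7/15*a_S4 + 1/15*a_S5

Substituting a_S0 = 1 and a_S5 = 0, rearrange to (I - Q) a = r where r[i] = P(i -> S0):
  [14/15, -2/5, -2/15, -1/15] . (a_S1, a_S2, a_S3, a_S4) = 1/5
  [-4/15, 1, -1/15, -1/3] . (a_S1, a_S2, a_S3, a_S4) = 1/15
  [0, -2/15, 3/5, -4/15] . (a_S1, a_S2, a_S3, a_S4) = 1/15
  [-2/15, -1/15, -1/15, 8/15] . (a_S1, a_S2, a_S3, a_S4) = 1/5

Solving yields:
  a_S1 = 197/380
  a_S2 = 2279/5130
  a_S3 = 1246/2565
  a_S4 = 637/1026

Starting state is S3, so the absorption probability is a_S3 = 1246/2565.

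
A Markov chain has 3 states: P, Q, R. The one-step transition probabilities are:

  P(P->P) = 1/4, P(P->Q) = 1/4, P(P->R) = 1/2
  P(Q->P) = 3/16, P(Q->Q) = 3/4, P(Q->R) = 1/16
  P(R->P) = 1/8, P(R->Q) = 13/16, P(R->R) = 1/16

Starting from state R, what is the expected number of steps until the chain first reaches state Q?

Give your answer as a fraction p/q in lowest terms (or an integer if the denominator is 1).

Let h_i = expected steps to first reach Q from state i.
Boundary: h_Q = 0.
First-step equations for the other states:
  h_P = 1 + 1/4*h_P + 1/4*h_Q + 1/2*h_R
  h_R = 1 + 1/8*h_P + 13/16*h_Q + 1/16*h_R

Substituting h_Q = 0 and rearranging gives the linear system (I - Q) h = 1:
  [3/4, -1/2] . (h_P, h_R) = 1
  [-1/8, 15/16] . (h_P, h_R) = 1

Solving yields:
  h_P = 92/41
  h_R = 56/41

Starting state is R, so the expected hitting time is h_R = 56/41.

Answer: 56/41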